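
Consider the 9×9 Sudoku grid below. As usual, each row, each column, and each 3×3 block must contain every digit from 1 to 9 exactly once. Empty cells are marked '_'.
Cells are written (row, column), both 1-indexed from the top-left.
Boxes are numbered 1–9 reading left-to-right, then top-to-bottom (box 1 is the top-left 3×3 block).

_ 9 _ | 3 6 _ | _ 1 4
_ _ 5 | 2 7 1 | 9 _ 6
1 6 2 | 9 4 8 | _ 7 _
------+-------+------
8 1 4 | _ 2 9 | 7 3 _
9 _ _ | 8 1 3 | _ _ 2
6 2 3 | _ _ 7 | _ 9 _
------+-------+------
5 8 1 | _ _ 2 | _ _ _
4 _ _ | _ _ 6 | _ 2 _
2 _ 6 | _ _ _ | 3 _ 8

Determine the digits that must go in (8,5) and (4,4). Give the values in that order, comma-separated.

For (8,5):
  Consider where 8 can go in column 5.
  (6,5) is out (box 5 already has a 8).
  (7,5) is out (row 7 already has a 8).
  (9,5) is out (row 9 already has a 8).
  So the only cell in column 5 that can hold 8 is (8,5).
  So (8,5) = 8.
For (4,4):
  Consider where 6 can go in row 4.
  (4,9) is out (column 9 already has a 6).
  So the only cell in row 4 that can hold 6 is (4,4).
  So (4,4) = 6.

8,6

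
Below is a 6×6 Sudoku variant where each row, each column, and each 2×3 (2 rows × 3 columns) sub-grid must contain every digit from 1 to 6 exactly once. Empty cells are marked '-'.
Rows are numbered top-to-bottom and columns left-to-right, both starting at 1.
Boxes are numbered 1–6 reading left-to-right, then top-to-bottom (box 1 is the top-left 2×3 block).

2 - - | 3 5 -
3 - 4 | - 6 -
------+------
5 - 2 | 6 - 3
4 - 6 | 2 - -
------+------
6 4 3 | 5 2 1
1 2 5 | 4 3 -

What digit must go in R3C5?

4

Cell R3C5 itself could take any of {1, 4} by direct elimination.
Consider where 4 can go in row 3.
R3C2 is out (column 2 already has a 4).
So the only cell in row 3 that can hold 4 is R3C5.
Therefore R3C5 = 4.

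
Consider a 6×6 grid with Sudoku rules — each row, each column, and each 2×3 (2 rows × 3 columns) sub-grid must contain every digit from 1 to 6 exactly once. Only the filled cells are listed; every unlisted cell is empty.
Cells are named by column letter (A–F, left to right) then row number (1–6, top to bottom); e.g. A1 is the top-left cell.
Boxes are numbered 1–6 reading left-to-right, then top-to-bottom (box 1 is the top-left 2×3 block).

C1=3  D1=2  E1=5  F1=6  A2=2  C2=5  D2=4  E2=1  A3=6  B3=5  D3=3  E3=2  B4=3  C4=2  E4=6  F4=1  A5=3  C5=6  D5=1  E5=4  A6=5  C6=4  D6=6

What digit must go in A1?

Cell A1 itself could take any of {1, 4} by direct elimination.
Consider where 1 can go in column A.
A4 is out (row 4 already has a 1).
So the only cell in column A that can hold 1 is A1.
Therefore A1 = 1.

1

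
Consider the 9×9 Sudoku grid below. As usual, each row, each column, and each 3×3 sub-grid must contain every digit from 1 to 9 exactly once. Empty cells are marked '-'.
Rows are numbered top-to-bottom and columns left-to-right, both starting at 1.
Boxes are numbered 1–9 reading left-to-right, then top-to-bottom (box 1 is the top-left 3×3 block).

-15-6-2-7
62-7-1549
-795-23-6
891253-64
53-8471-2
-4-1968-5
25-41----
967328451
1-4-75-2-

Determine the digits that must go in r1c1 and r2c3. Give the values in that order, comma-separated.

3,8

For r1c1:
  Consider where 3 can go in row 1.
  r1c4 is out (column 4 already has a 3).
  r1c6 is out (column 6 already has a 3).
  r1c8 is out (box 3 already has a 3).
  So the only cell in row 1 that can hold 3 is r1c1.
  So r1c1 = 3.
For r2c3:
  Consider where 8 can go in box 1.
  r1c1 is out (column 1 already has a 8).
  r3c1 is out (column 1 already has a 8).
  So the only cell in box 1 that can hold 8 is r2c3.
  So r2c3 = 8.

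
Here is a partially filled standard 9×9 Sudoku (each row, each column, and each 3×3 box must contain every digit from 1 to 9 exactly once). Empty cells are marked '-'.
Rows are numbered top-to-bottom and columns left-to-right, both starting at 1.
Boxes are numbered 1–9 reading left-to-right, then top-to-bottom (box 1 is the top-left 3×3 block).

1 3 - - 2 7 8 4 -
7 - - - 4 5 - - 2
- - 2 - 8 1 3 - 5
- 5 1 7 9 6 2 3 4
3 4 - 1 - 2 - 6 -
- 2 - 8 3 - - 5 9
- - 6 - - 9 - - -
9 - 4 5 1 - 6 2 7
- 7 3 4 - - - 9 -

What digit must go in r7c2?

1

Cell r7c2 itself could take any of {1, 8} by direct elimination.
Consider where 1 can go in column 2.
r2c2 is out (box 1 already has a 1).
r3c2 is out (row 3 already has a 1).
r8c2 is out (row 8 already has a 1).
So the only cell in column 2 that can hold 1 is r7c2.
Therefore r7c2 = 1.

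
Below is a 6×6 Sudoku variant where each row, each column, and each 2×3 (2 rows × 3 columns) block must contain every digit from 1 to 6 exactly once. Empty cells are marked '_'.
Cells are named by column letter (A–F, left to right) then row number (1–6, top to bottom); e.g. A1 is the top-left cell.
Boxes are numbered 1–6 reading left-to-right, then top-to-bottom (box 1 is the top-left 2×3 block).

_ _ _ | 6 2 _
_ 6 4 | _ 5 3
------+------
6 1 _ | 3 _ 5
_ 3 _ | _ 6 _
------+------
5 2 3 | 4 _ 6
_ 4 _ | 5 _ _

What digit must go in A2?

2

Cell A2 itself could take any of {1, 2} by direct elimination.
Consider where 2 can go in box 1.
A1 is out (row 1 already has a 2).
B1 is out (row 1 already has a 2).
C1 is out (row 1 already has a 2).
So the only cell in box 1 that can hold 2 is A2.
Therefore A2 = 2.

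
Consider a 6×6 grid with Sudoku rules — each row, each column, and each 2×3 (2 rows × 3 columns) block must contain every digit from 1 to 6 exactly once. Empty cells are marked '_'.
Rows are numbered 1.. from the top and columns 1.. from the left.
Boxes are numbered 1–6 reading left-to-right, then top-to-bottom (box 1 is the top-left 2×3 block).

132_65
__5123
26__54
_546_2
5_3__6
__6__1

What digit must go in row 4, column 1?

Row 4 already contains {2, 4, 5, 6}.
Column 1 already contains {1, 2, 5}.
Its 2×3 block (box 3) already contains {2, 4, 5, 6}.
The only value from 1–6 not eliminated is 3, so row 4, column 1 = 3.

3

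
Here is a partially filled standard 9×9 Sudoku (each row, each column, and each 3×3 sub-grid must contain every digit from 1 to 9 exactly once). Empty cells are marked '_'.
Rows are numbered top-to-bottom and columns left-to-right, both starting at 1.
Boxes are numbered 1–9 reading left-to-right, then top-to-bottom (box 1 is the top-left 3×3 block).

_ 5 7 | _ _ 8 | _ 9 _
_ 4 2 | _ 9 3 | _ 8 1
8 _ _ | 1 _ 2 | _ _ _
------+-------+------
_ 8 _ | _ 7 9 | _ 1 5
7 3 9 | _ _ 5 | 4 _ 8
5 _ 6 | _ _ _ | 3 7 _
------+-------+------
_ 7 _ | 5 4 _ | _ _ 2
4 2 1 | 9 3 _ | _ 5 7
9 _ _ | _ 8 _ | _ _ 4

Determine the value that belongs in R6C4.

8

Cell R6C4 itself could take any of {2, 4, 8} by direct elimination.
Consider where 8 can go in box 5.
R4C4 is out (row 4 already has a 8).
R5C4 is out (row 5 already has a 8).
R5C5 is out (row 5 already has a 8).
R6C5 is out (column 5 already has a 8).
R6C6 is out (column 6 already has a 8).
So the only cell in box 5 that can hold 8 is R6C4.
Therefore R6C4 = 8.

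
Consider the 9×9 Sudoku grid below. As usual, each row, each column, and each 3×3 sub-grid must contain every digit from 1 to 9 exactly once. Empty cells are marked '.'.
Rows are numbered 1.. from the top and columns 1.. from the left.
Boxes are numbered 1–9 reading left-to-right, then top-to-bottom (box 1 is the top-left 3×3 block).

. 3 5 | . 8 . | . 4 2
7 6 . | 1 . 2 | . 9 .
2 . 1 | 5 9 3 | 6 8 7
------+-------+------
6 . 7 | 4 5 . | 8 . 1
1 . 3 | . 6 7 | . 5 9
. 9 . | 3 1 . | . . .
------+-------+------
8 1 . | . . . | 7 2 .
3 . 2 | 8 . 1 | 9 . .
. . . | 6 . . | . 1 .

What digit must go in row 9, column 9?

8

Cell row 9, column 9 itself could take any of {3, 4, 5, 8} by direct elimination.
Consider where 8 can go in row 9.
row 9, column 1 is out (column 1 already has a 8). row 9, column 2 is out (box 7 already has a 8). row 9, column 3 is out (box 7 already has a 8). row 9, column 5 is out (column 5 already has a 8). The remaining empty cells in row 9 are similarly blocked.
So the only cell in row 9 that can hold 8 is row 9, column 9.
Therefore row 9, column 9 = 8.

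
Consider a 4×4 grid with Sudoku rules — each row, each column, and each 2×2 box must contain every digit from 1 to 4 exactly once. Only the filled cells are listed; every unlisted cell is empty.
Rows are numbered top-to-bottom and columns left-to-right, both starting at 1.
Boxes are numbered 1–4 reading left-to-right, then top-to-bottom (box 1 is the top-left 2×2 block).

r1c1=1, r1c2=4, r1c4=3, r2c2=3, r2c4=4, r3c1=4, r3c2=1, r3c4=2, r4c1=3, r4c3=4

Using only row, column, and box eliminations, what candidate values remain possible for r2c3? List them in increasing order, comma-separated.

Row 2 already contains {3, 4}.
Column 3 already contains {4}.
Its 2×2 block (box 2) already contains {3, 4}.
Removing those from 1–4 leaves {1, 2} as the candidates for r2c3.

1,2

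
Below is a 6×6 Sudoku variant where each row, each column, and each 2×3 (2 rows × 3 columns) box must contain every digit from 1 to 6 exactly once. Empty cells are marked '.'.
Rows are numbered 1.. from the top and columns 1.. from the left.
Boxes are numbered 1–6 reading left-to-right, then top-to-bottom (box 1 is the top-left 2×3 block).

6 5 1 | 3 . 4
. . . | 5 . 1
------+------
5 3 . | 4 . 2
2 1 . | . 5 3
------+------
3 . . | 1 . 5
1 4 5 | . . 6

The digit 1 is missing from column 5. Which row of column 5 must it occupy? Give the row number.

Consider where 1 can go in column 5.
row 1, column 5 is out (row 1 already has a 1).
row 2, column 5 is out (row 2 already has a 1).
row 5, column 5 is out (row 5 already has a 1).
row 6, column 5 is out (row 6 already has a 1).
So the only cell in column 5 that can hold 1 is row 3, column 5.
That is row 3.

3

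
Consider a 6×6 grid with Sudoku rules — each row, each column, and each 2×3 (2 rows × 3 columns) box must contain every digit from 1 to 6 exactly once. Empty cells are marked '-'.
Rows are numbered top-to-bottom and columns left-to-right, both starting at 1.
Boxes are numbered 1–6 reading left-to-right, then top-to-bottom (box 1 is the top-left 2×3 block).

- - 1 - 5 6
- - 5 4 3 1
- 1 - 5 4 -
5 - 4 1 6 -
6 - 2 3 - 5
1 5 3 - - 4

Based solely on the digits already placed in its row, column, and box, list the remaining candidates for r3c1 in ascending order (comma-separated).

2,3

Row 3 already contains {1, 4, 5}.
Column 1 already contains {1, 5, 6}.
Its 2×3 block (box 3) already contains {1, 4, 5}.
Removing those from 1–6 leaves {2, 3} as the candidates for r3c1.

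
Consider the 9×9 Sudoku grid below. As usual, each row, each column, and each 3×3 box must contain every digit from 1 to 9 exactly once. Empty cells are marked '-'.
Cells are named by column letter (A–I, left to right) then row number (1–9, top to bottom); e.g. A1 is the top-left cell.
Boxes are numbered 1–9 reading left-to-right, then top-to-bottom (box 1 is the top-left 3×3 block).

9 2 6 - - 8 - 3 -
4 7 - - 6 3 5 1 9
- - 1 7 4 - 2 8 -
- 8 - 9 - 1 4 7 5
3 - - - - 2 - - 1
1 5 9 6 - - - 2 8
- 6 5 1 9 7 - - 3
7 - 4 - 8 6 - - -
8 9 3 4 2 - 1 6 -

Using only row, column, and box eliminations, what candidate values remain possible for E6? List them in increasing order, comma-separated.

3,7

Row 6 already contains {1, 2, 5, 6, 8, 9}.
Column E already contains {2, 4, 6, 8, 9}.
Its 3×3 block (box 5) already contains {1, 2, 6, 9}.
Removing those from 1–9 leaves {3, 7} as the candidates for E6.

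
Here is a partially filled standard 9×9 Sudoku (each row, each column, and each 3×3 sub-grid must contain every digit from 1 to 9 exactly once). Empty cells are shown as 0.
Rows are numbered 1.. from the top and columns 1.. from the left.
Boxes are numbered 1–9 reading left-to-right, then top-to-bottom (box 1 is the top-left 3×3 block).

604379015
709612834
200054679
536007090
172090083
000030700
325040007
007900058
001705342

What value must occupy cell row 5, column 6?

6

Row 5 already contains {1, 2, 3, 7, 8, 9}.
Column 6 already contains {2, 4, 5, 7, 9}.
Its 3×3 block (box 5) already contains {3, 7, 9}.
The only value from 1–9 not eliminated is 6, so row 5, column 6 = 6.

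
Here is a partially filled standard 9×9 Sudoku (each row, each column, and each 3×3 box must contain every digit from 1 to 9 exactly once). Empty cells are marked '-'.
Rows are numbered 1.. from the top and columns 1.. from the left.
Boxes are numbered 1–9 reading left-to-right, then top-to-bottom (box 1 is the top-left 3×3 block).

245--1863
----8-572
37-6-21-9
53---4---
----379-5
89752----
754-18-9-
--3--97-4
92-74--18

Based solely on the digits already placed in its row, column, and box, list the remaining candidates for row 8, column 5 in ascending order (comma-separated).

5,6

Row 8 already contains {3, 4, 7, 9}.
Column 5 already contains {1, 2, 3, 4, 8}.
Its 3×3 block (box 8) already contains {1, 4, 7, 8, 9}.
Removing those from 1–9 leaves {5, 6} as the candidates for row 8, column 5.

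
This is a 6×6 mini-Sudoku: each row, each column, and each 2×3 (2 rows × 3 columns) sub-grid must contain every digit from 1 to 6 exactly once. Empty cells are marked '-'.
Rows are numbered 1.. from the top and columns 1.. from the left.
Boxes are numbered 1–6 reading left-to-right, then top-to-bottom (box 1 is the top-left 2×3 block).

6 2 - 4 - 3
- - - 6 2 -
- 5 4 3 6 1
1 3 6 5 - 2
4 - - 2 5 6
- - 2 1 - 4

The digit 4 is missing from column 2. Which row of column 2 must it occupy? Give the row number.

2

Consider where 4 can go in column 2.
row 5, column 2 is out (row 5 already has a 4).
row 6, column 2 is out (row 6 already has a 4).
So the only cell in column 2 that can hold 4 is row 2, column 2.
That is row 2.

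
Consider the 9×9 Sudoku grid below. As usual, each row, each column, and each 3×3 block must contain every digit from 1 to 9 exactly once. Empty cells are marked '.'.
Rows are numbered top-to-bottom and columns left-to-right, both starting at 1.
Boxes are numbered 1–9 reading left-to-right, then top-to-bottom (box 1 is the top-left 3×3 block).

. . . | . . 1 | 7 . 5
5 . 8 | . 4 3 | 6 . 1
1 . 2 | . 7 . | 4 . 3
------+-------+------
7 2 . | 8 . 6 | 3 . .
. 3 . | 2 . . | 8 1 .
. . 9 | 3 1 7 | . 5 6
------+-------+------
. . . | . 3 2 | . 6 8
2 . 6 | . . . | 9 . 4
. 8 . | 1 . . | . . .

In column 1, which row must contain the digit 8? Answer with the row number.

Consider where 8 can go in column 1.
R1C1 is out (box 1 already has a 8).
R5C1 is out (row 5 already has a 8).
R7C1 is out (row 7 already has a 8).
R9C1 is out (row 9 already has a 8).
So the only cell in column 1 that can hold 8 is R6C1.
That is row 6.

6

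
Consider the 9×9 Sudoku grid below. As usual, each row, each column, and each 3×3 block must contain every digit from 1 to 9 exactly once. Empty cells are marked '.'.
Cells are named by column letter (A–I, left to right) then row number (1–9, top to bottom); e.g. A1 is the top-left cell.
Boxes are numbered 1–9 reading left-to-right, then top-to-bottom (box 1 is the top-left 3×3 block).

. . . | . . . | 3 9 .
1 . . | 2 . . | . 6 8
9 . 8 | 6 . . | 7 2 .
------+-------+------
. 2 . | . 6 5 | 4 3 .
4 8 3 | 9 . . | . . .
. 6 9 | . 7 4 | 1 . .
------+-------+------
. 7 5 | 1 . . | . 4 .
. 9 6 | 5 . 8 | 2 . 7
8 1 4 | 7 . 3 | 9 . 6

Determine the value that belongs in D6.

3

Cell D6 itself could take any of {3, 8} by direct elimination.
Consider where 3 can go in row 6.
A6 is out (box 4 already has a 3).
H6 is out (column H already has a 3).
I6 is out (box 6 already has a 3).
So the only cell in row 6 that can hold 3 is D6.
Therefore D6 = 3.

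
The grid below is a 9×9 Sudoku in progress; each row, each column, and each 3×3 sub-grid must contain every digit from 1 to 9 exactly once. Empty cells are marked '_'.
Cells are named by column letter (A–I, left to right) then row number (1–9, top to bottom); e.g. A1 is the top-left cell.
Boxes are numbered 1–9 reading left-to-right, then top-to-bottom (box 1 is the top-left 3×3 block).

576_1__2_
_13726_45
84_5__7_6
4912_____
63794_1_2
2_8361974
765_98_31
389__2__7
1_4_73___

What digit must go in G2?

Row 2 already contains {1, 2, 3, 4, 5, 6, 7}.
Column G already contains {1, 7, 9}.
Its 3×3 block (box 3) already contains {2, 4, 5, 6, 7}.
The only value from 1–9 not eliminated is 8, so G2 = 8.

8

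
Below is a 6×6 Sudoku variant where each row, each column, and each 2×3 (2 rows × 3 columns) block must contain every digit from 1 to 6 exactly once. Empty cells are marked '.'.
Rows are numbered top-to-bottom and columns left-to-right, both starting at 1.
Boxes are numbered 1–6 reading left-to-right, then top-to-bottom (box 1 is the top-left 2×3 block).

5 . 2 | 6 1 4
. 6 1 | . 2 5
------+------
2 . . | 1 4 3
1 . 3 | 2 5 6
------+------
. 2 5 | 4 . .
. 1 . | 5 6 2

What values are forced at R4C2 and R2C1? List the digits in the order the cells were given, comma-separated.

4,4

For R4C2:
  Row 4 already contains {1, 2, 3, 5, 6}.
  Column 2 already contains {1, 2, 6}.
  Its 2×3 block (box 3) already contains {1, 2, 3}.
  The only value from 1–6 not eliminated is 4, so R4C2 = 4.
For R2C1:
  Consider where 4 can go in row 2.
  R2C4 is out (column 4 already has a 4).
  So the only cell in row 2 that can hold 4 is R2C1.
  So R2C1 = 4.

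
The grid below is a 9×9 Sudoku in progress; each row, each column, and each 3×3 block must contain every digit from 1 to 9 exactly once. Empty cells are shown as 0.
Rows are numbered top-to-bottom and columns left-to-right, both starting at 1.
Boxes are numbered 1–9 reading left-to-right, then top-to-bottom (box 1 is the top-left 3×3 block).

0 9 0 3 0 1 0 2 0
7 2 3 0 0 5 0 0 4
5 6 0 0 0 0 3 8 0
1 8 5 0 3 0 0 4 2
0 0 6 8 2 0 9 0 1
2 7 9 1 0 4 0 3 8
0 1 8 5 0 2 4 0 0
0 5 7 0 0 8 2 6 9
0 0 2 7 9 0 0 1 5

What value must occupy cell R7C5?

6

Row 7 already contains {1, 2, 4, 5, 8}.
Column 5 already contains {2, 3, 9}.
Its 3×3 block (box 8) already contains {2, 5, 7, 8, 9}.
The only value from 1–9 not eliminated is 6, so R7C5 = 6.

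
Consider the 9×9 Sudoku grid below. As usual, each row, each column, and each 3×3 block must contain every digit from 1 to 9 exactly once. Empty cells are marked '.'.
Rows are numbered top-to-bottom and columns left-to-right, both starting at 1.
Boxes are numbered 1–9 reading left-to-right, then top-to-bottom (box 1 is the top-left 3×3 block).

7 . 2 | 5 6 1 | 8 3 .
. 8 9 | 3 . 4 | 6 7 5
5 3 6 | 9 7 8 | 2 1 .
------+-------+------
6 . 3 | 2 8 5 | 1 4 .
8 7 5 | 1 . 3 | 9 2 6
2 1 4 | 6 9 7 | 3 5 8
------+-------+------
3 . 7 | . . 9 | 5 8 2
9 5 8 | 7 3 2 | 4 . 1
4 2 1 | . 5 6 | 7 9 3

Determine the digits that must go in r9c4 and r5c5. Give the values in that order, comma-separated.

8,4

For r9c4:
  Row 9 already contains {1, 2, 3, 4, 5, 6, 7, 9}.
  Column 4 already contains {1, 2, 3, 5, 6, 7, 9}.
  Its 3×3 block (box 8) already contains {2, 3, 5, 6, 7, 9}.
  The only value from 1–9 not eliminated is 8, so r9c4 = 8.
For r5c5:
  Row 5 already contains {1, 2, 3, 5, 6, 7, 8, 9}.
  Column 5 already contains {3, 5, 6, 7, 8, 9}.
  Its 3×3 block (box 5) already contains {1, 2, 3, 5, 6, 7, 8, 9}.
  The only value from 1–9 not eliminated is 4, so r5c5 = 4.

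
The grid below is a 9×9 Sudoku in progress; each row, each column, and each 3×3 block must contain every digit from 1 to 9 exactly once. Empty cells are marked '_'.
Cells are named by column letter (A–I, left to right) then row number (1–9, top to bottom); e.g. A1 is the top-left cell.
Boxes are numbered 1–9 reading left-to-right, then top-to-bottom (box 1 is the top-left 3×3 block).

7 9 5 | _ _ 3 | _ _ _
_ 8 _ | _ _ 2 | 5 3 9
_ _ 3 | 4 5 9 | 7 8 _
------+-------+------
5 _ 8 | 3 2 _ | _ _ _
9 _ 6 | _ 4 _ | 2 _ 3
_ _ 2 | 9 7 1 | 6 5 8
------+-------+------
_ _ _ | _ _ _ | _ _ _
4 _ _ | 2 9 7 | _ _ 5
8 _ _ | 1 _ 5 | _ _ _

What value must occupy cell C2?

4

Cell C2 itself could take any of {1, 4} by direct elimination.
Consider where 4 can go in column C.
C7 is out (box 7 already has a 4).
C8 is out (row 8 already has a 4).
C9 is out (box 7 already has a 4).
So the only cell in column C that can hold 4 is C2.
Therefore C2 = 4.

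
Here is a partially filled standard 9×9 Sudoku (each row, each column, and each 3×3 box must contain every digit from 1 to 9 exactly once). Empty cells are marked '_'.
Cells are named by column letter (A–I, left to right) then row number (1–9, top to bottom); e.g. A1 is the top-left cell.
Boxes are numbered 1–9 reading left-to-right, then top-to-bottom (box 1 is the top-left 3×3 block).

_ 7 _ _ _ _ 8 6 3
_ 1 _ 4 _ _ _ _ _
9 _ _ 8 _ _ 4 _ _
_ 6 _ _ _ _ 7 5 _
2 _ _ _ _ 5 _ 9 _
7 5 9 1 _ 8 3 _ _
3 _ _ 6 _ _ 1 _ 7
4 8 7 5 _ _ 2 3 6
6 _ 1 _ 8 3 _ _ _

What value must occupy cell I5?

1

Cell I5 itself could take any of {1, 4, 8} by direct elimination.
Consider where 1 can go in row 5.
B5 is out (column B already has a 1).
C5 is out (column C already has a 1).
D5 is out (column D already has a 1).
E5 is out (box 5 already has a 1).
G5 is out (column G already has a 1).
So the only cell in row 5 that can hold 1 is I5.
Therefore I5 = 1.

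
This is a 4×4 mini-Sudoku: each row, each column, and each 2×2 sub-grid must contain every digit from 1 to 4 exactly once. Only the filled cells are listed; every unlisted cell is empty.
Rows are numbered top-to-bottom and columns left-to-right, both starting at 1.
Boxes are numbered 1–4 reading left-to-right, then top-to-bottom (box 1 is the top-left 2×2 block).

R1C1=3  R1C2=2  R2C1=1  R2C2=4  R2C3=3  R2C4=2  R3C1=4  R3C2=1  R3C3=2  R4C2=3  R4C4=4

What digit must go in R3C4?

Row 3 already contains {1, 2, 4}.
Column 4 already contains {2, 4}.
Its 2×2 block (box 4) already contains {2, 4}.
The only value from 1–4 not eliminated is 3, so R3C4 = 3.

3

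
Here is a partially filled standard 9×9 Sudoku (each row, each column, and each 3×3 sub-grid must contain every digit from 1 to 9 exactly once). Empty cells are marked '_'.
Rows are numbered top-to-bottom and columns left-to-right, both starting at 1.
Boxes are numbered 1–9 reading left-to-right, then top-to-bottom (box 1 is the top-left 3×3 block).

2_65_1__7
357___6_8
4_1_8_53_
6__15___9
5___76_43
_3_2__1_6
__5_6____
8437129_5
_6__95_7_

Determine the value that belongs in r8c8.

Row 8 already contains {1, 2, 3, 4, 5, 7, 8, 9}.
Column 8 already contains {3, 4, 7}.
Its 3×3 block (box 9) already contains {5, 7, 9}.
The only value from 1–9 not eliminated is 6, so r8c8 = 6.

6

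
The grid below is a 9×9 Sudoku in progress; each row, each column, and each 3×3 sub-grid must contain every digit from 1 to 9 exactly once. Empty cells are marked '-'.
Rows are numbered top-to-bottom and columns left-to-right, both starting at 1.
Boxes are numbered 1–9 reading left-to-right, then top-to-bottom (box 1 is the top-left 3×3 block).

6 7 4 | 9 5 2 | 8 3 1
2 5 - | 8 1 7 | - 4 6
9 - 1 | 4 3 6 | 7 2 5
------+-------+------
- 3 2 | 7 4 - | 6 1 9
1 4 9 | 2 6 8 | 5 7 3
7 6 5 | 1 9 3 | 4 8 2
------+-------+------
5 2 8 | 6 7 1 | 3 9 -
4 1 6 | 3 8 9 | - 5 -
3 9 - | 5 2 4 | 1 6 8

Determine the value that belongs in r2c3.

3

Row 2 already contains {1, 2, 4, 5, 6, 7, 8}.
Column 3 already contains {1, 2, 4, 5, 6, 8, 9}.
Its 3×3 block (box 1) already contains {1, 2, 4, 5, 6, 7, 9}.
The only value from 1–9 not eliminated is 3, so r2c3 = 3.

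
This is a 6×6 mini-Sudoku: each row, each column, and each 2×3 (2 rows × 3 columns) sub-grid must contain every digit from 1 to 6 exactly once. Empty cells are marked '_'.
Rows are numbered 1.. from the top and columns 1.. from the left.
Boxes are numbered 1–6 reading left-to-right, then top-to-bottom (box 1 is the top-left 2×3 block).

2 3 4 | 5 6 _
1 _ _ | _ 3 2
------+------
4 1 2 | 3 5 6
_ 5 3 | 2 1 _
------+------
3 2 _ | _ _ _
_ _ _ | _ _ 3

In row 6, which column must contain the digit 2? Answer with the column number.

5

Consider where 2 can go in row 6.
row 6, column 1 is out (column 1 already has a 2).
row 6, column 2 is out (column 2 already has a 2).
row 6, column 3 is out (column 3 already has a 2).
row 6, column 4 is out (column 4 already has a 2).
So the only cell in row 6 that can hold 2 is row 6, column 5.
That is column 5.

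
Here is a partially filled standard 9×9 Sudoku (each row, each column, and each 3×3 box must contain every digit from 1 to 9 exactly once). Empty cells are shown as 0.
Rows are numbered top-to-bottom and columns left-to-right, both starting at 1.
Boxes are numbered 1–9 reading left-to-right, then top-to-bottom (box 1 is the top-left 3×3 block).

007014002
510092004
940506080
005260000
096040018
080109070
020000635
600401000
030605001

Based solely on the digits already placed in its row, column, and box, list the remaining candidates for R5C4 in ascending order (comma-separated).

3,7

Row 5 already contains {1, 4, 6, 8, 9}.
Column 4 already contains {1, 2, 4, 5, 6}.
Its 3×3 block (box 5) already contains {1, 2, 4, 6, 9}.
Removing those from 1–9 leaves {3, 7} as the candidates for R5C4.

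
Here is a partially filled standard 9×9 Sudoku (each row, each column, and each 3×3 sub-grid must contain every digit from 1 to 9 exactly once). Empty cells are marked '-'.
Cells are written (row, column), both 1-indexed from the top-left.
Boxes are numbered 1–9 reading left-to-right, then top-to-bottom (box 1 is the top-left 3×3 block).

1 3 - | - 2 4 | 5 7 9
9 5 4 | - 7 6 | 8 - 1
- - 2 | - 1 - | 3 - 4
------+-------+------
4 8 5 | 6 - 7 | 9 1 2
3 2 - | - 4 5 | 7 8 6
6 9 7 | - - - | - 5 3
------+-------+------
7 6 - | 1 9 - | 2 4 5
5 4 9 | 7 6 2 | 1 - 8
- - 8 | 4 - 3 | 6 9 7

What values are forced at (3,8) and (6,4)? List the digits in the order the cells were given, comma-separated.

For (3,8):
  Row 3 already contains {1, 2, 3, 4}.
  Column 8 already contains {1, 4, 5, 7, 8, 9}.
  Its 3×3 block (box 3) already contains {1, 3, 4, 5, 7, 8, 9}.
  The only value from 1–9 not eliminated is 6, so (3,8) = 6.
For (6,4):
  Consider where 2 can go in row 6.
  (6,5) is out (column 5 already has a 2).
  (6,6) is out (column 6 already has a 2).
  (6,7) is out (column 7 already has a 2).
  So the only cell in row 6 that can hold 2 is (6,4).
  So (6,4) = 2.

6,2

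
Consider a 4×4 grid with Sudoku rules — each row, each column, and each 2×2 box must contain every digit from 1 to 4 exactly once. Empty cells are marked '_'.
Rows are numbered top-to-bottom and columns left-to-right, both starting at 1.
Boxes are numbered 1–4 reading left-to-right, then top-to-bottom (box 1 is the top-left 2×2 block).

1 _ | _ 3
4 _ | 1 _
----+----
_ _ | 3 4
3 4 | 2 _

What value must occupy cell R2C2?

3

Cell R2C2 itself could take any of {2, 3} by direct elimination.
Consider where 3 can go in row 2.
R2C4 is out (column 4 already has a 3).
So the only cell in row 2 that can hold 3 is R2C2.
Therefore R2C2 = 3.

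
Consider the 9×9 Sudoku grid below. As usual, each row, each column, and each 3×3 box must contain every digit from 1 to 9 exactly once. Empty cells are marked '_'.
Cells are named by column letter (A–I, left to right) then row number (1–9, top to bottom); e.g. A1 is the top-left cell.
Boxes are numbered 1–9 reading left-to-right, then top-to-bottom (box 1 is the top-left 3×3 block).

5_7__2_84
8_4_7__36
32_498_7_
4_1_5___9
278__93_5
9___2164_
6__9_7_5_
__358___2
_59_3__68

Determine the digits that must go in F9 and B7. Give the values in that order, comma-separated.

For F9:
  Row 9 already contains {3, 5, 6, 8, 9}.
  Column F already contains {1, 2, 7, 8, 9}.
  Its 3×3 block (box 8) already contains {3, 5, 7, 8, 9}.
  The only value from 1–9 not eliminated is 4, so F9 = 4.
For B7:
  Consider where 8 can go in column B.
  B1 is out (row 1 already has a 8).
  B2 is out (row 2 already has a 8).
  B4 is out (box 4 already has a 8).
  B6 is out (box 4 already has a 8).
  B8 is out (row 8 already has a 8).
  So the only cell in column B that can hold 8 is B7.
  So B7 = 8.

4,8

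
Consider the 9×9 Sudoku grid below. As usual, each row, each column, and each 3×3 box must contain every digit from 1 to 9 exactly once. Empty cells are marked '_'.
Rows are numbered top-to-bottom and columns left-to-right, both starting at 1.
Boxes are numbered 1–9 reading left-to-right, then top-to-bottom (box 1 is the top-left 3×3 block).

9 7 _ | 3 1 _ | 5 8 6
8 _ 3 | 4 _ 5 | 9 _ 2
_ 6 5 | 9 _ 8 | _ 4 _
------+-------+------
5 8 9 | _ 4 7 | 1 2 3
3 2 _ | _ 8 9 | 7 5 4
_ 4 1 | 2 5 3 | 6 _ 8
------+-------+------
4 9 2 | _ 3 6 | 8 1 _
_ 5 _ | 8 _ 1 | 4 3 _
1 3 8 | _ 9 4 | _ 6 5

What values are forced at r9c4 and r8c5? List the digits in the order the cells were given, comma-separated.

For r9c4:
  Row 9 already contains {1, 3, 4, 5, 6, 8, 9}.
  Column 4 already contains {2, 3, 4, 8, 9}.
  Its 3×3 block (box 8) already contains {1, 3, 4, 6, 8, 9}.
  The only value from 1–9 not eliminated is 7, so r9c4 = 7.
For r8c5:
  Consider where 2 can go in box 8.
  r7c4 is out (row 7 already has a 2).
  r9c4 is out (column 4 already has a 2).
  So the only cell in box 8 that can hold 2 is r8c5.
  So r8c5 = 2.

7,2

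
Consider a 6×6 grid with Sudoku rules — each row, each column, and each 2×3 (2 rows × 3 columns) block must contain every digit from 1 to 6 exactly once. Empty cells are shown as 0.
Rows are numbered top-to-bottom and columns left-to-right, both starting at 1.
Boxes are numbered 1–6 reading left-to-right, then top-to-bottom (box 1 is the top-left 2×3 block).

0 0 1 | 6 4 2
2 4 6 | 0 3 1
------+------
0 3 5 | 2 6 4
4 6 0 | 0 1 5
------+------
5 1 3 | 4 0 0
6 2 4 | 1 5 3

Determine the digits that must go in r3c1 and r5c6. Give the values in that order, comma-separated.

1,6

For r3c1:
  Row 3 already contains {2, 3, 4, 5, 6}.
  Column 1 already contains {2, 4, 5, 6}.
  Its 2×3 block (box 3) already contains {3, 4, 5, 6}.
  The only value from 1–6 not eliminated is 1, so r3c1 = 1.
For r5c6:
  Row 5 already contains {1, 3, 4, 5}.
  Column 6 already contains {1, 2, 3, 4, 5}.
  Its 2×3 block (box 6) already contains {1, 3, 4, 5}.
  The only value from 1–6 not eliminated is 6, so r5c6 = 6.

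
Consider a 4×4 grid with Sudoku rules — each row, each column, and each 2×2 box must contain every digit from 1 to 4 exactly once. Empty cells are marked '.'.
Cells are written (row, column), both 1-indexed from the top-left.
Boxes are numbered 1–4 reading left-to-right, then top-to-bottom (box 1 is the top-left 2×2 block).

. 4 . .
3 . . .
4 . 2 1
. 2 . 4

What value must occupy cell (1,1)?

Cell (1,1) itself could take any of {1, 2} by direct elimination.
Consider where 2 can go in box 1.
(2,2) is out (column 2 already has a 2).
So the only cell in box 1 that can hold 2 is (1,1).
Therefore (1,1) = 2.

2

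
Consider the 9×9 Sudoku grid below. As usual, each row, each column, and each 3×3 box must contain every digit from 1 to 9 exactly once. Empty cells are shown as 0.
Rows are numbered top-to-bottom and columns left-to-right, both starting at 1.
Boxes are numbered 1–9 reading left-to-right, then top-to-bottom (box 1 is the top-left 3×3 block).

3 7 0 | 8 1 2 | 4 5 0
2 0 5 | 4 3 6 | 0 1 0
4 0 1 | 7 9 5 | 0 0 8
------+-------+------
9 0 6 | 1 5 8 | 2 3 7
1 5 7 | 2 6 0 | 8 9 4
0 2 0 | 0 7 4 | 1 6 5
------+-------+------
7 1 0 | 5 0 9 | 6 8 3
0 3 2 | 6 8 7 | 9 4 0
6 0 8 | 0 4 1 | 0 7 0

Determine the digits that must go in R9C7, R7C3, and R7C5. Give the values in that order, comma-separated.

5,4,2

For R9C7:
  Row 9 already contains {1, 4, 6, 7, 8}.
  Column 7 already contains {1, 2, 4, 6, 8, 9}.
  Its 3×3 block (box 9) already contains {3, 4, 6, 7, 8, 9}.
  The only value from 1–9 not eliminated is 5, so R9C7 = 5.
For R7C3:
  Row 7 already contains {1, 3, 5, 6, 7, 8, 9}.
  Column 3 already contains {1, 2, 5, 6, 7, 8}.
  Its 3×3 block (box 7) already contains {1, 2, 3, 6, 7, 8}.
  The only value from 1–9 not eliminated is 4, so R7C3 = 4.
For R7C5:
  Row 7 already contains {1, 3, 5, 6, 7, 8, 9}.
  Column 5 already contains {1, 3, 4, 5, 6, 7, 8, 9}.
  Its 3×3 block (box 8) already contains {1, 4, 5, 6, 7, 8, 9}.
  The only value from 1–9 not eliminated is 2, so R7C5 = 2.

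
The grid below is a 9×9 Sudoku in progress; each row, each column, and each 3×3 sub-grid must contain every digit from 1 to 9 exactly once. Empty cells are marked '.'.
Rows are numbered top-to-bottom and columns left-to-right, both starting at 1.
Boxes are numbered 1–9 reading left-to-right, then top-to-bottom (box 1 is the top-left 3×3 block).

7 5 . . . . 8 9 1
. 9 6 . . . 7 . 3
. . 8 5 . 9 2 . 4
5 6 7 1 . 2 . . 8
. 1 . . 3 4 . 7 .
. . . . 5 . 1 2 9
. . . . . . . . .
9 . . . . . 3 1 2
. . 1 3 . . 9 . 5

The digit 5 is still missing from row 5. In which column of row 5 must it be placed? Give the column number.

7

Consider where 5 can go in row 5.
r5c1 is out (column 1 already has a 5).
r5c3 is out (box 4 already has a 5).
r5c4 is out (column 4 already has a 5).
r5c9 is out (column 9 already has a 5).
So the only cell in row 5 that can hold 5 is r5c7.
That is column 7.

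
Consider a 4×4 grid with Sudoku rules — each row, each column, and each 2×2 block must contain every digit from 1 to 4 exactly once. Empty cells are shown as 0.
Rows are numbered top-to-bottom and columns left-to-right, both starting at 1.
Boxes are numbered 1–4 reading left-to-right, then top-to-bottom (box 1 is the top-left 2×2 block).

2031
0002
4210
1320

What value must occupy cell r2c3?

Row 2 already contains {2}.
Column 3 already contains {1, 2, 3}.
Its 2×2 block (box 2) already contains {1, 2, 3}.
The only value from 1–4 not eliminated is 4, so r2c3 = 4.

4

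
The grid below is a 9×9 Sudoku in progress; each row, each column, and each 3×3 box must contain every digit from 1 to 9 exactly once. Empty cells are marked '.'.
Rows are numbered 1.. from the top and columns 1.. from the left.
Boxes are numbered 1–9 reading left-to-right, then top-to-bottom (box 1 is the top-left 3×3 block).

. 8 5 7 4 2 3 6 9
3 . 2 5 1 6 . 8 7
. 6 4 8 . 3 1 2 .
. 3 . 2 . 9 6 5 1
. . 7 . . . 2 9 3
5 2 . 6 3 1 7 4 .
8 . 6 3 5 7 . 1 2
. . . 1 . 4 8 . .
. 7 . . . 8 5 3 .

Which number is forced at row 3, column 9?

Row 3 already contains {1, 2, 3, 4, 6, 8}.
Column 9 already contains {1, 2, 3, 7, 9}.
Its 3×3 block (box 3) already contains {1, 2, 3, 6, 7, 8, 9}.
The only value from 1–9 not eliminated is 5, so row 3, column 9 = 5.

5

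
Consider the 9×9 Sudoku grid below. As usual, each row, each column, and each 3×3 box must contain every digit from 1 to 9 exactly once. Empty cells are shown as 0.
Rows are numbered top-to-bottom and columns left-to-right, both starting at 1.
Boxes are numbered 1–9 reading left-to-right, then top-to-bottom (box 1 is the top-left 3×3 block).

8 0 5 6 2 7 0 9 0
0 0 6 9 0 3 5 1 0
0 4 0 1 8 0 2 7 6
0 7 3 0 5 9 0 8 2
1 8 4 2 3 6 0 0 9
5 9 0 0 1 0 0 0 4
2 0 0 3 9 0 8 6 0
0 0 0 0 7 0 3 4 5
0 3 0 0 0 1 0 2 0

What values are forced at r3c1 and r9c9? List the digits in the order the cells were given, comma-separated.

For r3c1:
  Consider where 3 can go in row 3.
  r3c3 is out (column 3 already has a 3).
  r3c6 is out (column 6 already has a 3).
  So the only cell in row 3 that can hold 3 is r3c1.
  So r3c1 = 3.
For r9c9:
  Row 9 already contains {1, 2, 3}.
  Column 9 already contains {2, 4, 5, 6, 9}.
  Its 3×3 block (box 9) already contains {2, 3, 4, 5, 6, 8}.
  The only value from 1–9 not eliminated is 7, so r9c9 = 7.

3,7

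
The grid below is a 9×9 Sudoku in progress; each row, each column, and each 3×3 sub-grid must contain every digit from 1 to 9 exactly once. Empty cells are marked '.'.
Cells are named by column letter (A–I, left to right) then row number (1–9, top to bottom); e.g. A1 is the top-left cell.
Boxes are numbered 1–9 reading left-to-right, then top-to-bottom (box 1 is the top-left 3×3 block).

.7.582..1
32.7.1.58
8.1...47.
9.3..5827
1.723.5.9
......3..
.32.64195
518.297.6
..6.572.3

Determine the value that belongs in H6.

Cell H6 itself could take any of {1, 4, 6} by direct elimination.
Consider where 1 can go in column H.
H1 is out (row 1 already has a 1).
H5 is out (row 5 already has a 1).
H8 is out (row 8 already has a 1).
H9 is out (box 9 already has a 1).
So the only cell in column H that can hold 1 is H6.
Therefore H6 = 1.

1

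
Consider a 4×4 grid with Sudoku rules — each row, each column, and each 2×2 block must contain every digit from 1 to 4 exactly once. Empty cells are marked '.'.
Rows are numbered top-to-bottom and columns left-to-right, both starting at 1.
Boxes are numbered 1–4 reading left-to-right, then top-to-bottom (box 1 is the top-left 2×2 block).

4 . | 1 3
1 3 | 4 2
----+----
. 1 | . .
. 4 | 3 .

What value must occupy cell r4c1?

2

Row 4 already contains {3, 4}.
Column 1 already contains {1, 4}.
Its 2×2 block (box 3) already contains {1, 4}.
The only value from 1–4 not eliminated is 2, so r4c1 = 2.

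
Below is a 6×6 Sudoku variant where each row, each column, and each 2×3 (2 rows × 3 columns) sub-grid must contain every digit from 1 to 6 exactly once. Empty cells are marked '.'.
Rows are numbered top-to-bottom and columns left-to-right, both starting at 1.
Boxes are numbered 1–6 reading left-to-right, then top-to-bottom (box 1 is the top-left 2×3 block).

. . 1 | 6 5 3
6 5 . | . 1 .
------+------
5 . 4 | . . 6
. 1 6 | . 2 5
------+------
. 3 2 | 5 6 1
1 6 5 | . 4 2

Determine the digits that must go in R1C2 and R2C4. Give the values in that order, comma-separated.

For R1C2:
  Consider where 4 can go in column 2.
  R3C2 is out (row 3 already has a 4).
  So the only cell in column 2 that can hold 4 is R1C2.
  So R1C2 = 4.
For R2C4:
  Consider where 2 can go in box 2.
  R2C6 is out (column 6 already has a 2).
  So the only cell in box 2 that can hold 2 is R2C4.
  So R2C4 = 2.

4,2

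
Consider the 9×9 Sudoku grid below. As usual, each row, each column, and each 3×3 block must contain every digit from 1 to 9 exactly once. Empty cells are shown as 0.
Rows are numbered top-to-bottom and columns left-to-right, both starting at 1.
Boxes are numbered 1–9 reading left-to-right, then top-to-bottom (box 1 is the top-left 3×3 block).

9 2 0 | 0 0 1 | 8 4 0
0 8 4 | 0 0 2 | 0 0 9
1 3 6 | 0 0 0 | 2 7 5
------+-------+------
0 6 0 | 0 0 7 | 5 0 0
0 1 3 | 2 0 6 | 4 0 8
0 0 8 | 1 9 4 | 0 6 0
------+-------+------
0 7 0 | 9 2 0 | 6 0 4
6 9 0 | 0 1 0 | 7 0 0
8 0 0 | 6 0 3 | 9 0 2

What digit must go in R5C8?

Row 5 already contains {1, 2, 3, 4, 6, 8}.
Column 8 already contains {4, 6, 7}.
Its 3×3 block (box 6) already contains {4, 5, 6, 8}.
The only value from 1–9 not eliminated is 9, so R5C8 = 9.

9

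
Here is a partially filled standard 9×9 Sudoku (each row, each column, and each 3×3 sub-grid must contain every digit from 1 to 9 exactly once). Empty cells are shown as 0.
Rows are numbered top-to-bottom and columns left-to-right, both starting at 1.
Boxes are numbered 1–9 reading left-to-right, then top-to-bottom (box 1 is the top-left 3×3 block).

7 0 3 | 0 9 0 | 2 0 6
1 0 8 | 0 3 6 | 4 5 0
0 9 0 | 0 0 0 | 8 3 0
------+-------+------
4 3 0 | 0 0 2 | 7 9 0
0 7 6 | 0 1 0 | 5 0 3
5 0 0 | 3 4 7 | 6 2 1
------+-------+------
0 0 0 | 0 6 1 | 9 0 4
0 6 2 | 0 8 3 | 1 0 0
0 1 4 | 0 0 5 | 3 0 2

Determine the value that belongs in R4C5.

5

Row 4 already contains {2, 3, 4, 7, 9}.
Column 5 already contains {1, 3, 4, 6, 8, 9}.
Its 3×3 block (box 5) already contains {1, 2, 3, 4, 7}.
The only value from 1–9 not eliminated is 5, so R4C5 = 5.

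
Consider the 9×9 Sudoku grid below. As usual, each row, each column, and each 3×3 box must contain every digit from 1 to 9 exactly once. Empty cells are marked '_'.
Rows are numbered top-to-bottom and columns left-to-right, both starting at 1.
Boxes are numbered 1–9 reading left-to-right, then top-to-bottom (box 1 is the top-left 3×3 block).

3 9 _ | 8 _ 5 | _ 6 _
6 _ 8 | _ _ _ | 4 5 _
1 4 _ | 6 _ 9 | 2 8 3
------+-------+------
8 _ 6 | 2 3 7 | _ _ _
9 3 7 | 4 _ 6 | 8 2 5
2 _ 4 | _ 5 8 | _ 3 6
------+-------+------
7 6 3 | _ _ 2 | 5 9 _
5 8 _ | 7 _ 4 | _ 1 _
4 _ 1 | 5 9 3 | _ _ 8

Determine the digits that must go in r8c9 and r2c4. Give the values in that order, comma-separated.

For r8c9:
  Row 8 already contains {1, 4, 5, 7, 8}.
  Column 9 already contains {3, 5, 6, 8}.
  Its 3×3 block (box 9) already contains {1, 5, 8, 9}.
  The only value from 1–9 not eliminated is 2, so r8c9 = 2.
For r2c4:
  Consider where 3 can go in box 2.
  r1c5 is out (row 1 already has a 3).
  r2c5 is out (column 5 already has a 3).
  r2c6 is out (column 6 already has a 3).
  r3c5 is out (row 3 already has a 3).
  So the only cell in box 2 that can hold 3 is r2c4.
  So r2c4 = 3.

2,3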